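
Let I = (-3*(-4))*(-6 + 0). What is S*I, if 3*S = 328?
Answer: -7872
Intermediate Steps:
S = 328/3 (S = (1/3)*328 = 328/3 ≈ 109.33)
I = -72 (I = 12*(-6) = -72)
S*I = (328/3)*(-72) = -7872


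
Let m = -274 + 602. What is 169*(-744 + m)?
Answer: -70304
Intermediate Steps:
m = 328
169*(-744 + m) = 169*(-744 + 328) = 169*(-416) = -70304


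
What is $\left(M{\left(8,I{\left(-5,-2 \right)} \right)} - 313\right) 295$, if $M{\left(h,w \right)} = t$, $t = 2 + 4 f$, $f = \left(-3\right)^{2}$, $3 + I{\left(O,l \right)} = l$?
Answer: $-81125$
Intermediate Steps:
$I{\left(O,l \right)} = -3 + l$
$f = 9$
$t = 38$ ($t = 2 + 4 \cdot 9 = 2 + 36 = 38$)
$M{\left(h,w \right)} = 38$
$\left(M{\left(8,I{\left(-5,-2 \right)} \right)} - 313\right) 295 = \left(38 - 313\right) 295 = \left(-275\right) 295 = -81125$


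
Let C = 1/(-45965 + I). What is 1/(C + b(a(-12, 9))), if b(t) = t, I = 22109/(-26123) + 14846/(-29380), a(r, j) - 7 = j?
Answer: 1356880274753/21710054877058 ≈ 0.062500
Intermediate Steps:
a(r, j) = 7 + j
I = -39899403/29518990 (I = 22109*(-1/26123) + 14846*(-1/29380) = -22109/26123 - 571/1130 = -39899403/29518990 ≈ -1.3517)
C = -29518990/1356880274753 (C = 1/(-45965 - 39899403/29518990) = 1/(-1356880274753/29518990) = -29518990/1356880274753 ≈ -2.1755e-5)
1/(C + b(a(-12, 9))) = 1/(-29518990/1356880274753 + (7 + 9)) = 1/(-29518990/1356880274753 + 16) = 1/(21710054877058/1356880274753) = 1356880274753/21710054877058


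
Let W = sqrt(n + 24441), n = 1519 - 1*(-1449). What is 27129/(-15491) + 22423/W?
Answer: -27129/15491 + 22423*sqrt(27409)/27409 ≈ 133.69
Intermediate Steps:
n = 2968 (n = 1519 + 1449 = 2968)
W = sqrt(27409) (W = sqrt(2968 + 24441) = sqrt(27409) ≈ 165.56)
27129/(-15491) + 22423/W = 27129/(-15491) + 22423/(sqrt(27409)) = 27129*(-1/15491) + 22423*(sqrt(27409)/27409) = -27129/15491 + 22423*sqrt(27409)/27409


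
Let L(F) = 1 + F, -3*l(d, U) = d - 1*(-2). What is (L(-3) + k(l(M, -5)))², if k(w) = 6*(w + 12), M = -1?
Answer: 4624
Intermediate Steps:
l(d, U) = -⅔ - d/3 (l(d, U) = -(d - 1*(-2))/3 = -(d + 2)/3 = -(2 + d)/3 = -⅔ - d/3)
k(w) = 72 + 6*w (k(w) = 6*(12 + w) = 72 + 6*w)
(L(-3) + k(l(M, -5)))² = ((1 - 3) + (72 + 6*(-⅔ - ⅓*(-1))))² = (-2 + (72 + 6*(-⅔ + ⅓)))² = (-2 + (72 + 6*(-⅓)))² = (-2 + (72 - 2))² = (-2 + 70)² = 68² = 4624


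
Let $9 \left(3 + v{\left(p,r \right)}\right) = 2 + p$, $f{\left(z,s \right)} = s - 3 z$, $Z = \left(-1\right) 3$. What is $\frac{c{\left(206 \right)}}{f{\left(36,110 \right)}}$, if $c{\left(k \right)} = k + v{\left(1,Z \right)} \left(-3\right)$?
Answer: $107$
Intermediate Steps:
$Z = -3$
$v{\left(p,r \right)} = - \frac{25}{9} + \frac{p}{9}$ ($v{\left(p,r \right)} = -3 + \frac{2 + p}{9} = -3 + \left(\frac{2}{9} + \frac{p}{9}\right) = - \frac{25}{9} + \frac{p}{9}$)
$c{\left(k \right)} = 8 + k$ ($c{\left(k \right)} = k + \left(- \frac{25}{9} + \frac{1}{9} \cdot 1\right) \left(-3\right) = k + \left(- \frac{25}{9} + \frac{1}{9}\right) \left(-3\right) = k - -8 = k + 8 = 8 + k$)
$\frac{c{\left(206 \right)}}{f{\left(36,110 \right)}} = \frac{8 + 206}{110 - 108} = \frac{214}{110 - 108} = \frac{214}{2} = 214 \cdot \frac{1}{2} = 107$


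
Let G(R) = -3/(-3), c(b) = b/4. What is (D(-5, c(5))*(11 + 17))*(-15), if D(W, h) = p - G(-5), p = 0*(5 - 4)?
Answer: 420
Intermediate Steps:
c(b) = b/4 (c(b) = b*(¼) = b/4)
G(R) = 1 (G(R) = -3*(-⅓) = 1)
p = 0 (p = 0*1 = 0)
D(W, h) = -1 (D(W, h) = 0 - 1*1 = 0 - 1 = -1)
(D(-5, c(5))*(11 + 17))*(-15) = -(11 + 17)*(-15) = -1*28*(-15) = -28*(-15) = 420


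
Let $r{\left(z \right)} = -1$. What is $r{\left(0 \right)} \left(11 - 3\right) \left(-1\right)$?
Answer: $8$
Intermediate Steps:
$r{\left(0 \right)} \left(11 - 3\right) \left(-1\right) = - (11 - 3) \left(-1\right) = \left(-1\right) 8 \left(-1\right) = \left(-8\right) \left(-1\right) = 8$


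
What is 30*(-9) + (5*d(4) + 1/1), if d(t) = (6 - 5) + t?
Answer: -244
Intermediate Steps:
d(t) = 1 + t
30*(-9) + (5*d(4) + 1/1) = 30*(-9) + (5*(1 + 4) + 1/1) = -270 + (5*5 + 1) = -270 + (25 + 1) = -270 + 26 = -244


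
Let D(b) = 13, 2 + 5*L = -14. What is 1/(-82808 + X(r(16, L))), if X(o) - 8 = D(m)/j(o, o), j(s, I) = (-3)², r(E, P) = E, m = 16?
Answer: -9/745187 ≈ -1.2078e-5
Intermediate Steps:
L = -16/5 (L = -⅖ + (⅕)*(-14) = -⅖ - 14/5 = -16/5 ≈ -3.2000)
j(s, I) = 9
X(o) = 85/9 (X(o) = 8 + 13/9 = 85/9)
1/(-82808 + X(r(16, L))) = 1/(-82808 + 85/9) = 1/(-745187/9) = -9/745187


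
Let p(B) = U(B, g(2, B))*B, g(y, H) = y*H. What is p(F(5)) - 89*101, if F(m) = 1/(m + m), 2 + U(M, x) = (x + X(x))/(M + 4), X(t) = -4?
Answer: -368561/41 ≈ -8989.3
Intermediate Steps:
g(y, H) = H*y
U(M, x) = -2 + (-4 + x)/(4 + M) (U(M, x) = -2 + (x - 4)/(M + 4) = -2 + (-4 + x)/(4 + M))
F(m) = 1/(2*m)
p(B) = -12*B/(4 + B) (p(B) = ((-12 + B*2 - 2*B)/(4 + B))*B = ((-12 + 2*B - 2*B)/(4 + B))*B = (-12/(4 + B))*B = -12*B/(4 + B))
p(F(5)) - 89*101 = -12*(½)/5/(4 + (½)/5) - 89*101 = -12*(½)*(⅕)/(4 + (½)*(⅕)) - 8989 = -12*⅒/(4 + ⅒) - 8989 = -12*⅒/41/10 - 8989 = -12*⅒*10/41 - 8989 = -12/41 - 8989 = -368561/41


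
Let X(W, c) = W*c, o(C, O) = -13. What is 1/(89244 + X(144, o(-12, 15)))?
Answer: 1/87372 ≈ 1.1445e-5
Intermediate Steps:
1/(89244 + X(144, o(-12, 15))) = 1/(89244 + 144*(-13)) = 1/(89244 - 1872) = 1/87372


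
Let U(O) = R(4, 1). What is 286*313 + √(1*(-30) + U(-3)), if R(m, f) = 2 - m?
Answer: 89518 + 4*I*√2 ≈ 89518.0 + 5.6569*I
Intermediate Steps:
U(O) = -2 (U(O) = 2 - 1*4 = 2 - 4 = -2)
286*313 + √(1*(-30) + U(-3)) = 286*313 + √(1*(-30) - 2) = 89518 + √(-30 - 2) = 89518 + √(-32) = 89518 + 4*I*√2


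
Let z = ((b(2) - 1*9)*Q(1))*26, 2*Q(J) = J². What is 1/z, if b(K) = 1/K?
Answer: -2/221 ≈ -0.0090498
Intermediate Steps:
Q(J) = J²/2
z = -221/2 (z = ((1/2 - 1*9)*((½)*1²))*26 = ((½ - 9)*((½)*1))*26 = -17/2*½*26 = -17/4*26 = -221/2 ≈ -110.50)
1/z = 1/(-221/2) = -2/221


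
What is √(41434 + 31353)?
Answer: √72787 ≈ 269.79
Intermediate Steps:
√(41434 + 31353) = √72787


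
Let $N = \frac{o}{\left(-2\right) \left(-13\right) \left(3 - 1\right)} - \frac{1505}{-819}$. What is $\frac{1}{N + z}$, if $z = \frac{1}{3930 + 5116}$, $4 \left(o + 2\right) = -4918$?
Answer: $- \frac{4233528}{92481313} \approx -0.045777$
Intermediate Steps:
$o = - \frac{2463}{2}$ ($o = -2 + \frac{1}{4} \left(-4918\right) = -2 - \frac{2459}{2} = - \frac{2463}{2} \approx -1231.5$)
$N = - \frac{20447}{936}$ ($N = - \frac{2463}{2 \left(-2\right) \left(-13\right) \left(3 - 1\right)} - \frac{1505}{-819} = - \frac{2463}{2 \cdot 26 \left(3 - 1\right)} - - \frac{215}{117} = - \frac{2463}{2 \cdot 26 \cdot 2} + \frac{215}{117} = - \frac{2463}{2 \cdot 52} + \frac{215}{117} = \left(- \frac{2463}{2}\right) \frac{1}{52} + \frac{215}{117} = - \frac{2463}{104} + \frac{215}{117} = - \frac{20447}{936} \approx -21.845$)
$z = \frac{1}{9046} \approx 0.00011055$
$\frac{1}{N + z} = \frac{1}{- \frac{20447}{936} + \frac{1}{9046}} = \frac{1}{- \frac{92481313}{4233528}} = - \frac{4233528}{92481313}$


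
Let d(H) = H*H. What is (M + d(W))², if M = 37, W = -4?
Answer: 2809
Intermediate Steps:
d(H) = H²
(M + d(W))² = (37 + (-4)²)² = (37 + 16)² = 53² = 2809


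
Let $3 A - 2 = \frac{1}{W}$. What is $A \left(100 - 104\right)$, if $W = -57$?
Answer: $- \frac{452}{171} \approx -2.6433$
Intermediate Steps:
$A = \frac{113}{171}$ ($A = \frac{2}{3} + \frac{1}{3 \left(-57\right)} = \frac{2}{3} + \frac{1}{3} \left(- \frac{1}{57}\right) = \frac{2}{3} - \frac{1}{171} = \frac{113}{171} \approx 0.66082$)
$A \left(100 - 104\right) = \frac{113 \left(100 - 104\right)}{171} = \frac{113}{171} \left(-4\right) = - \frac{452}{171}$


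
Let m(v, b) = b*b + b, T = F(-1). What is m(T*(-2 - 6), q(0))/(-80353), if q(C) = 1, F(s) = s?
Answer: -2/80353 ≈ -2.4890e-5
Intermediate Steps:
T = -1
m(v, b) = b + b**2 (m(v, b) = b**2 + b = b + b**2)
m(T*(-2 - 6), q(0))/(-80353) = (1*(1 + 1))/(-80353) = (1*2)*(-1/80353) = 2*(-1/80353) = -2/80353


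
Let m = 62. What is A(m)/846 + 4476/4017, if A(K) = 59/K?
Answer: 78337385/70233228 ≈ 1.1154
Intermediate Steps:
A(m)/846 + 4476/4017 = (59/62)/846 + 4476/4017 = (59*(1/62))*(1/846) + 4476*(1/4017) = (59/62)*(1/846) + 1492/1339 = 59/52452 + 1492/1339 = 78337385/70233228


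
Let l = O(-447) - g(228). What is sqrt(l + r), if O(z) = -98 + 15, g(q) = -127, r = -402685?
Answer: I*sqrt(402641) ≈ 634.54*I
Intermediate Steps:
O(z) = -83
l = 44 (l = -83 - 1*(-127) = -83 + 127 = 44)
sqrt(l + r) = sqrt(44 - 402685) = sqrt(-402641) = I*sqrt(402641)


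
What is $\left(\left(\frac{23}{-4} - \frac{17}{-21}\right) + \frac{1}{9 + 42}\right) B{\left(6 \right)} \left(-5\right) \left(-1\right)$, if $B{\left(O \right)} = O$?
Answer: $- \frac{35135}{238} \approx -147.63$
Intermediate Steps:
$\left(\left(\frac{23}{-4} - \frac{17}{-21}\right) + \frac{1}{9 + 42}\right) B{\left(6 \right)} \left(-5\right) \left(-1\right) = \left(\left(\frac{23}{-4} - \frac{17}{-21}\right) + \frac{1}{9 + 42}\right) 6 \left(-5\right) \left(-1\right) = \left(\left(23 \left(- \frac{1}{4}\right) - - \frac{17}{21}\right) + \frac{1}{51}\right) \left(\left(-30\right) \left(-1\right)\right) = \left(\left(- \frac{23}{4} + \frac{17}{21}\right) + \frac{1}{51}\right) 30 = \left(- \frac{415}{84} + \frac{1}{51}\right) 30 = \left(- \frac{7027}{1428}\right) 30 = - \frac{35135}{238}$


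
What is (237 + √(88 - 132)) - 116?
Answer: 121 + 2*I*√11 ≈ 121.0 + 6.6332*I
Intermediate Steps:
(237 + √(88 - 132)) - 116 = (237 + √(-44)) - 116 = (237 + 2*I*√11) - 116 = 121 + 2*I*√11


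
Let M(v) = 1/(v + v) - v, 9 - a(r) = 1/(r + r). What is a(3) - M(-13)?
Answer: -161/39 ≈ -4.1282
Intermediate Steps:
a(r) = 9 - 1/(2*r) (a(r) = 9 - 1/(r + r) = 9 - 1/(2*r))
M(v) = 1/(2*v) - v
a(3) - M(-13) = (9 - ½/3) - ((½)/(-13) - 1*(-13)) = (9 - ½*⅓) - ((½)*(-1/13) + 13) = (9 - ⅙) - (-1/26 + 13) = 53/6 - 1*337/26 = 53/6 - 337/26 = -161/39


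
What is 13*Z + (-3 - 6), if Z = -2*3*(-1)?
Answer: 69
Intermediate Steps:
Z = 6 (Z = -6*(-1) = 6)
13*Z + (-3 - 6) = 13*6 + (-3 - 6) = 78 - 9 = 69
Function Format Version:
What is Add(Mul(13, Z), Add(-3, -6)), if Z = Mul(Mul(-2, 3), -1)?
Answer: 69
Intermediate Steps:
Z = 6 (Z = Mul(-6, -1) = 6)
Add(Mul(13, Z), Add(-3, -6)) = Add(Mul(13, 6), Add(-3, -6)) = Add(78, -9) = 69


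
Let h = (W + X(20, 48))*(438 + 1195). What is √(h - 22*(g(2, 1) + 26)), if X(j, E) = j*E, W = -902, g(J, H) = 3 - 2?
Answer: 2*√23530 ≈ 306.79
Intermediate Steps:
g(J, H) = 1
X(j, E) = E*j
h = 94714 (h = (-902 + 48*20)*(438 + 1195) = (-902 + 960)*1633 = 58*1633 = 94714)
√(h - 22*(g(2, 1) + 26)) = √(94714 - 22*(1 + 26)) = √(94714 - 22*27) = √(94714 - 594) = √94120 = 2*√23530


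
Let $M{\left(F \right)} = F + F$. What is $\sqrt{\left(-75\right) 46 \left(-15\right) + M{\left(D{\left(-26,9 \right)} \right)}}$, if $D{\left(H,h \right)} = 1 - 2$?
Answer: $2 \sqrt{12937} \approx 227.48$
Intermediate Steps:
$D{\left(H,h \right)} = -1$
$M{\left(F \right)} = 2 F$
$\sqrt{\left(-75\right) 46 \left(-15\right) + M{\left(D{\left(-26,9 \right)} \right)}} = \sqrt{\left(-75\right) 46 \left(-15\right) + 2 \left(-1\right)} = \sqrt{\left(-3450\right) \left(-15\right) - 2} = \sqrt{51750 - 2} = \sqrt{51748} = 2 \sqrt{12937}$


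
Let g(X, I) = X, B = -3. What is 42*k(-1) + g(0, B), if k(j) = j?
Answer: -42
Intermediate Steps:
42*k(-1) + g(0, B) = 42*(-1) + 0 = -42 + 0 = -42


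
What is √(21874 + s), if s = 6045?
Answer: √27919 ≈ 167.09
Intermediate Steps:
√(21874 + s) = √(21874 + 6045) = √27919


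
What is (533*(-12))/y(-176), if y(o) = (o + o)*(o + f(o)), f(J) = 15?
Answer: -1599/14168 ≈ -0.11286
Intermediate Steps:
y(o) = 2*o*(15 + o) (y(o) = (o + o)*(o + 15) = (2*o)*(15 + o) = 2*o*(15 + o))
(533*(-12))/y(-176) = (533*(-12))/((2*(-176)*(15 - 176))) = -6396/(2*(-176)*(-161)) = -6396/56672 = -6396*1/56672 = -1599/14168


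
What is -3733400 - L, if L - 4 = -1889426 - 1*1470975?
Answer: -373003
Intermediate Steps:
L = -3360397 (L = 4 + (-1889426 - 1*1470975) = 4 + (-1889426 - 1470975) = 4 - 3360401 = -3360397)
-3733400 - L = -3733400 - 1*(-3360397) = -3733400 + 3360397 = -373003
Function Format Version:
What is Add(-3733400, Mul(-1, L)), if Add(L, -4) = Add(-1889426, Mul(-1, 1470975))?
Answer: -373003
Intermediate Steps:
L = -3360397 (L = Add(4, Add(-1889426, Mul(-1, 1470975))) = Add(4, Add(-1889426, -1470975)) = Add(4, -3360401) = -3360397)
Add(-3733400, Mul(-1, L)) = Add(-3733400, Mul(-1, -3360397)) = Add(-3733400, 3360397) = -373003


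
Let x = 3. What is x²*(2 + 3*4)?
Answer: 126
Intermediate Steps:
x²*(2 + 3*4) = 3²*(2 + 3*4) = 9*(2 + 12) = 9*14 = 126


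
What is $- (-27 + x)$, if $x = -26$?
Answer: $53$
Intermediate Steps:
$- (-27 + x) = - (-27 - 26) = \left(-1\right) \left(-53\right) = 53$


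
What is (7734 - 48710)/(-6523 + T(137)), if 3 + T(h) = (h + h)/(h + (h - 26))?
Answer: 5081024/809087 ≈ 6.2799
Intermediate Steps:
T(h) = -3 + 2*h/(-26 + 2*h) (T(h) = -3 + (h + h)/(h + (h - 26)) = -3 + (2*h)/(h + (-26 + h)) = -3 + (2*h)/(-26 + 2*h) = -3 + 2*h/(-26 + 2*h))
(7734 - 48710)/(-6523 + T(137)) = (7734 - 48710)/(-6523 + (39 - 2*137)/(-13 + 137)) = -40976/(-6523 + (39 - 274)/124) = -40976/(-6523 + (1/124)*(-235)) = -40976/(-6523 - 235/124) = -40976/(-809087/124) = -40976*(-124/809087) = 5081024/809087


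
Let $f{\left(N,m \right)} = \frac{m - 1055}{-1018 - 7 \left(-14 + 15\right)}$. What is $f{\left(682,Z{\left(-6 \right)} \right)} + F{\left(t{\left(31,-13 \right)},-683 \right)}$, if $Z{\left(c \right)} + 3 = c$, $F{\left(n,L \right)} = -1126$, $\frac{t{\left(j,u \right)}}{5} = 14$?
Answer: $- \frac{1153086}{1025} \approx -1125.0$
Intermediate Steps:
$t{\left(j,u \right)} = 70$ ($t{\left(j,u \right)} = 5 \cdot 14 = 70$)
$Z{\left(c \right)} = -3 + c$
$f{\left(N,m \right)} = \frac{211}{205} - \frac{m}{1025}$ ($f{\left(N,m \right)} = \frac{-1055 + m}{-1018 - 7} = \frac{-1055 + m}{-1025} = \left(-1055 + m\right) \left(- \frac{1}{1025}\right) = \frac{211}{205} - \frac{m}{1025}$)
$f{\left(682,Z{\left(-6 \right)} \right)} + F{\left(t{\left(31,-13 \right)},-683 \right)} = \left(\frac{211}{205} - \frac{-3 - 6}{1025}\right) - 1126 = \left(\frac{211}{205} - - \frac{9}{1025}\right) - 1126 = \left(\frac{211}{205} + \frac{9}{1025}\right) - 1126 = \frac{1064}{1025} - 1126 = - \frac{1153086}{1025}$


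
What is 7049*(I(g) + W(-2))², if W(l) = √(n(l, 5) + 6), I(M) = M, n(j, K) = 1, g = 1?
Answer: 56392 + 14098*√7 ≈ 93692.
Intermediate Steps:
W(l) = √7 (W(l) = √(1 + 6) = √7)
7049*(I(g) + W(-2))² = 7049*(1 + √7)²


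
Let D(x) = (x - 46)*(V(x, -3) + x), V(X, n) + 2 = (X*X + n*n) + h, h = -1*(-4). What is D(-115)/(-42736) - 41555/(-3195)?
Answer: 1705054255/27308304 ≈ 62.437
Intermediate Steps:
h = 4
V(X, n) = 2 + X² + n² (V(X, n) = -2 + ((X*X + n*n) + 4) = -2 + ((X² + n²) + 4) = -2 + (4 + X² + n²) = 2 + X² + n²)
D(x) = (-46 + x)*(11 + x + x²) (D(x) = (x - 46)*((2 + x² + (-3)²) + x) = (-46 + x)*((2 + x² + 9) + x) = (-46 + x)*((11 + x²) + x) = (-46 + x)*(11 + x + x²))
D(-115)/(-42736) - 41555/(-3195) = (-506 + (-115)³ - 45*(-115)² - 35*(-115))/(-42736) - 41555/(-3195) = (-506 - 1520875 - 45*13225 + 4025)*(-1/42736) - 41555*(-1/3195) = (-506 - 1520875 - 595125 + 4025)*(-1/42736) + 8311/639 = -2112481*(-1/42736) + 8311/639 = 2112481/42736 + 8311/639 = 1705054255/27308304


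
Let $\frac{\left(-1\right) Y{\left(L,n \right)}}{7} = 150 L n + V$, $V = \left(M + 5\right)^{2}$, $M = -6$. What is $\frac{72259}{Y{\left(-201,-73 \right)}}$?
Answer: $- \frac{72259}{15406657} \approx -0.0046901$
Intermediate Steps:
$V = 1$ ($V = \left(-6 + 5\right)^{2} = \left(-1\right)^{2} = 1$)
$Y{\left(L,n \right)} = -7 - 1050 L n$ ($Y{\left(L,n \right)} = - 7 \left(150 L n + 1\right) = - 7 \left(1 + 150 L n\right) = -7 - 1050 L n$)
$\frac{72259}{Y{\left(-201,-73 \right)}} = \frac{72259}{-7 - \left(-211050\right) \left(-73\right)} = \frac{72259}{-7 - 15406650} = \frac{72259}{-15406657} = 72259 \left(- \frac{1}{15406657}\right) = - \frac{72259}{15406657}$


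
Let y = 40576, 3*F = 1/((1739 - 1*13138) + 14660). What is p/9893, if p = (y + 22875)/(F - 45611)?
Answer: -620741133/4414379391916 ≈ -0.00014062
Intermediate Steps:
F = 1/9783 (F = 1/(3*((1739 - 1*13138) + 14660)) = 1/(3*((1739 - 13138) + 14660)) = 1/(3*(-11399 + 14660)) = (⅓)/3261 = (⅓)*(1/3261) = 1/9783 ≈ 0.00010222)
p = -620741133/446212412 (p = (40576 + 22875)/(1/9783 - 45611) = 63451/(-446212412/9783) = 63451*(-9783/446212412) = -620741133/446212412 ≈ -1.3911)
p/9893 = -620741133/446212412/9893 = -620741133/446212412*1/9893 = -620741133/4414379391916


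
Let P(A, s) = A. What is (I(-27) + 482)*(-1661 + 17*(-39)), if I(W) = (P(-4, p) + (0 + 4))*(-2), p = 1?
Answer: -1120168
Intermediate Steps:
I(W) = 0 (I(W) = (-4 + (0 + 4))*(-2) = (-4 + 4)*(-2) = 0*(-2) = 0)
(I(-27) + 482)*(-1661 + 17*(-39)) = (0 + 482)*(-1661 + 17*(-39)) = 482*(-1661 - 663) = 482*(-2324) = -1120168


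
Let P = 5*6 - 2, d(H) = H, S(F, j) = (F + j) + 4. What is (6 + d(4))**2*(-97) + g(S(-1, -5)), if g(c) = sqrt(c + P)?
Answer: -9700 + sqrt(26) ≈ -9694.9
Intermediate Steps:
S(F, j) = 4 + F + j
P = 28 (P = 30 - 2 = 28)
g(c) = sqrt(28 + c) (g(c) = sqrt(c + 28) = sqrt(28 + c))
(6 + d(4))**2*(-97) + g(S(-1, -5)) = (6 + 4)**2*(-97) + sqrt(28 + (4 - 1 - 5)) = 10**2*(-97) + sqrt(28 - 2) = 100*(-97) + sqrt(26) = -9700 + sqrt(26)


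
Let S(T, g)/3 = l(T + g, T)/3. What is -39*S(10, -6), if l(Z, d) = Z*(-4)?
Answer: 624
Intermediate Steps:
l(Z, d) = -4*Z
S(T, g) = -4*T - 4*g (S(T, g) = 3*(-4*(T + g)/3) = 3*((-4*T - 4*g)*(⅓)) = 3*(-4*T/3 - 4*g/3) = -4*T - 4*g)
-39*S(10, -6) = -39*(-4*10 - 4*(-6)) = -39*(-40 + 24) = -39*(-16) = 624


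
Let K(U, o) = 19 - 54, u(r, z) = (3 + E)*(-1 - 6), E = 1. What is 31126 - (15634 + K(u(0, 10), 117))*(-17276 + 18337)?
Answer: -16519413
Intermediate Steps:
u(r, z) = -28 (u(r, z) = (3 + 1)*(-1 - 6) = 4*(-7) = -28)
K(U, o) = -35
31126 - (15634 + K(u(0, 10), 117))*(-17276 + 18337) = 31126 - (15634 - 35)*(-17276 + 18337) = 31126 - 15599*1061 = 31126 - 1*16550539 = 31126 - 16550539 = -16519413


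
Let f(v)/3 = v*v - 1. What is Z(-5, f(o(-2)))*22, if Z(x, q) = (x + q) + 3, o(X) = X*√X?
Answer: -638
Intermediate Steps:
o(X) = X^(3/2)
f(v) = -3 + 3*v² (f(v) = 3*(v*v - 1) = 3*(v² - 1) = 3*(-1 + v²) = -3 + 3*v²)
Z(x, q) = 3 + q + x (Z(x, q) = (q + x) + 3 = 3 + q + x)
Z(-5, f(o(-2)))*22 = (3 + (-3 + 3*((-2)^(3/2))²) - 5)*22 = (3 + (-3 + 3*(-2*I*√2)²) - 5)*22 = (3 + (-3 + 3*(-8)) - 5)*22 = (3 + (-3 - 24) - 5)*22 = (3 - 27 - 5)*22 = -29*22 = -638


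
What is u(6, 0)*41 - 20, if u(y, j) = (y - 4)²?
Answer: 144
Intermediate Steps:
u(y, j) = (-4 + y)²
u(6, 0)*41 - 20 = (-4 + 6)²*41 - 20 = 2²*41 - 20 = 4*41 - 20 = 164 - 20 = 144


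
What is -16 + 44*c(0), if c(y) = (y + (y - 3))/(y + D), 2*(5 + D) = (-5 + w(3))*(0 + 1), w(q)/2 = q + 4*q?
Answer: -168/5 ≈ -33.600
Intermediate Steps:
w(q) = 10*q (w(q) = 2*(q + 4*q) = 2*(5*q) = 10*q)
D = 15/2 (D = -5 + ((-5 + 10*3)*(0 + 1))/2 = -5 + ((-5 + 30)*1)/2 = -5 + (25*1)/2 = -5 + (½)*25 = -5 + 25/2 = 15/2 ≈ 7.5000)
c(y) = (-3 + 2*y)/(15/2 + y) (c(y) = (y + (y - 3))/(y + 15/2) = (y + (-3 + y))/(15/2 + y) = (-3 + 2*y)/(15/2 + y))
-16 + 44*c(0) = -16 + 44*(2*(-3 + 2*0)/(15 + 2*0)) = -16 + 44*(2*(-3 + 0)/(15 + 0)) = -16 + 44*(2*(-3)/15) = -16 + 44*(2*(1/15)*(-3)) = -16 + 44*(-⅖) = -16 - 88/5 = -168/5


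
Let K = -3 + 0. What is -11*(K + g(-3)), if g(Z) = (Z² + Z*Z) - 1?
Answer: -154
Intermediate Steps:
g(Z) = -1 + 2*Z² (g(Z) = (Z² + Z²) - 1 = 2*Z² - 1 = -1 + 2*Z²)
K = -3
-11*(K + g(-3)) = -11*(-3 + (-1 + 2*(-3)²)) = -11*(-3 + (-1 + 2*9)) = -11*(-3 + (-1 + 18)) = -11*(-3 + 17) = -11*14 = -154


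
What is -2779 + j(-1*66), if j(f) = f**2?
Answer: 1577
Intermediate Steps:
-2779 + j(-1*66) = -2779 + (-1*66)**2 = -2779 + (-66)**2 = -2779 + 4356 = 1577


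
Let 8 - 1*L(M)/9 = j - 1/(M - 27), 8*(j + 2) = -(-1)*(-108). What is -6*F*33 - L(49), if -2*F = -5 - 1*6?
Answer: -14310/11 ≈ -1300.9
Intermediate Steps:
F = 11/2 (F = -(-5 - 1*6)/2 = -(-5 - 6)/2 = -½*(-11) = 11/2 ≈ 5.5000)
j = -31/2 (j = -2 + (-(-1)*(-108))/8 = -2 + (-1*108)/8 = -2 + (⅛)*(-108) = -2 - 27/2 = -31/2 ≈ -15.500)
L(M) = 423/2 + 9/(-27 + M) (L(M) = 72 - 9*(-31/2 - 1/(M - 27)) = 72 - 9*(-31/2 - 1/(-27 + M)) = 72 + (279/2 + 9/(-27 + M)) = 423/2 + 9/(-27 + M))
-6*F*33 - L(49) = -6*11/2*33 - 9*(-1267 + 47*49)/(2*(-27 + 49)) = -33*33 - 9*(-1267 + 2303)/(2*22) = -1089 - 9*1036/(2*22) = -1089 - 1*2331/11 = -1089 - 2331/11 = -14310/11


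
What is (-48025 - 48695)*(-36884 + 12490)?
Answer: 2359387680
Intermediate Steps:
(-48025 - 48695)*(-36884 + 12490) = -96720*(-24394) = 2359387680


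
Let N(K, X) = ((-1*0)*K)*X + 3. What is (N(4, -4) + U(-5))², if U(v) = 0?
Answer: 9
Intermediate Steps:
N(K, X) = 3 (N(K, X) = (0*K)*X + 3 = 0*X + 3 = 0 + 3 = 3)
(N(4, -4) + U(-5))² = (3 + 0)² = 3² = 9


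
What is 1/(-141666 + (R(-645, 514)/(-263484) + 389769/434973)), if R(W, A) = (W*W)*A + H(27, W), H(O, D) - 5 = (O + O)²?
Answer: -38202808644/5443009698966233 ≈ -7.0187e-6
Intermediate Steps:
H(O, D) = 5 + 4*O² (H(O, D) = 5 + (O + O)² = 5 + (2*O)² = 5 + 4*O²)
R(W, A) = 2921 + A*W² (R(W, A) = (W*W)*A + (5 + 4*27²) = W²*A + (5 + 4*729) = A*W² + (5 + 2916) = A*W² + 2921 = 2921 + A*W²)
1/(-141666 + (R(-645, 514)/(-263484) + 389769/434973)) = 1/(-141666 + ((2921 + 514*(-645)²)/(-263484) + 389769/434973)) = 1/(-141666 + ((2921 + 514*416025)*(-1/263484) + 389769*(1/434973))) = 1/(-141666 + ((2921 + 213836850)*(-1/263484) + 129923/144991)) = 1/(-141666 + (213839771*(-1/263484) + 129923/144991)) = 1/(-141666 + (-213839771/263484 + 129923/144991)) = 1/(-141666 - 30970609605329/38202808644) = 1/(-5443009698966233/38202808644) = -38202808644/5443009698966233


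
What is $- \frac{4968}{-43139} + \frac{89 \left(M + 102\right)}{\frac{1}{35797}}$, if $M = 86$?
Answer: $\frac{25838337178124}{43139} \approx 5.9896 \cdot 10^{8}$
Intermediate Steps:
$- \frac{4968}{-43139} + \frac{89 \left(M + 102\right)}{\frac{1}{35797}} = - \frac{4968}{-43139} + \frac{89 \left(86 + 102\right)}{\frac{1}{35797}} = \left(-4968\right) \left(- \frac{1}{43139}\right) + 89 \cdot 188 \frac{1}{\frac{1}{35797}} = \frac{4968}{43139} + 16732 \cdot 35797 = \frac{4968}{43139} + 598955404 = \frac{25838337178124}{43139}$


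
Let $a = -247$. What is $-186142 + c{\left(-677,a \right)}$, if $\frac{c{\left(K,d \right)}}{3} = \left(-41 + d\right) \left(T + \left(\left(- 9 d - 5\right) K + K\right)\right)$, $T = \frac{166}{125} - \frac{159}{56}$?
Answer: $\frac{1135549096282}{875} \approx 1.2978 \cdot 10^{9}$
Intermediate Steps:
$T = - \frac{10579}{7000}$ ($T = 166 \cdot \frac{1}{125} - \frac{159}{56} = \frac{166}{125} - \frac{159}{56} = - \frac{10579}{7000} \approx -1.5113$)
$c{\left(K,d \right)} = 3 \left(-41 + d\right) \left(- \frac{10579}{7000} + K + K \left(-5 - 9 d\right)\right)$ ($c{\left(K,d \right)} = 3 \left(-41 + d\right) \left(- \frac{10579}{7000} + \left(\left(- 9 d - 5\right) K + K\right)\right) = 3 \left(-41 + d\right) \left(- \frac{10579}{7000} + \left(\left(-5 - 9 d\right) K + K\right)\right) = 3 \left(-41 + d\right) \left(- \frac{10579}{7000} + \left(K \left(-5 - 9 d\right) + K\right)\right) = 3 \left(-41 + d\right) \left(- \frac{10579}{7000} + \left(K + K \left(-5 - 9 d\right)\right)\right) = 3 \left(-41 + d\right) \left(- \frac{10579}{7000} + K + K \left(-5 - 9 d\right)\right)$)
$-186142 + c{\left(-677,a \right)} = -186142 + \left(\frac{1301217}{7000} + 492 \left(-677\right) - - \frac{7839039}{7000} - - 18279 \left(-247\right)^{2} + 1095 \left(-677\right) \left(-247\right)\right) = -186142 + \left(\frac{1301217}{7000} - 333084 + \frac{7839039}{7000} - \left(-18279\right) 61009 + 183104805\right) = -186142 + \left(\frac{1301217}{7000} - 333084 + \frac{7839039}{7000} + 1115183511 + 183104805\right) = -186142 + \frac{1135711970532}{875} = \frac{1135549096282}{875}$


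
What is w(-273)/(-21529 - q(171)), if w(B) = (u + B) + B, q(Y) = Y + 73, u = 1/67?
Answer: 36581/1458791 ≈ 0.025076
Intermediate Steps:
u = 1/67 ≈ 0.014925
q(Y) = 73 + Y
w(B) = 1/67 + 2*B (w(B) = (1/67 + B) + B = 1/67 + 2*B)
w(-273)/(-21529 - q(171)) = (1/67 + 2*(-273))/(-21529 - (73 + 171)) = (1/67 - 546)/(-21529 - 1*244) = -36581/(67*(-21529 - 244)) = -36581/67/(-21773) = -36581/67*(-1/21773) = 36581/1458791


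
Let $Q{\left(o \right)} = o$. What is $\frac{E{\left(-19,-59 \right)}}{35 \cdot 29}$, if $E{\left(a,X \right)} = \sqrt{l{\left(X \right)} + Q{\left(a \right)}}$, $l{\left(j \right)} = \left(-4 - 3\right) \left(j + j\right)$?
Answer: $\frac{\sqrt{807}}{1015} \approx 0.027988$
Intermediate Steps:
$l{\left(j \right)} = - 14 j$ ($l{\left(j \right)} = - 7 \cdot 2 j = - 14 j$)
$E{\left(a,X \right)} = \sqrt{a - 14 X}$ ($E{\left(a,X \right)} = \sqrt{- 14 X + a} = \sqrt{a - 14 X}$)
$\frac{E{\left(-19,-59 \right)}}{35 \cdot 29} = \frac{\sqrt{-19 - -826}}{35 \cdot 29} = \frac{\sqrt{-19 + 826}}{1015} = \sqrt{807} \cdot \frac{1}{1015} = \frac{\sqrt{807}}{1015}$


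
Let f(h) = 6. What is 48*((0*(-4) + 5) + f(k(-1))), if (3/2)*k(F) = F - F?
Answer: 528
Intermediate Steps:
k(F) = 0 (k(F) = 2*(F - F)/3 = (⅔)*0 = 0)
48*((0*(-4) + 5) + f(k(-1))) = 48*((0*(-4) + 5) + 6) = 48*((0 + 5) + 6) = 48*(5 + 6) = 48*11 = 528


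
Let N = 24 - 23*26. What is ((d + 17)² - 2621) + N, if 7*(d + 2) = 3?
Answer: -144891/49 ≈ -2957.0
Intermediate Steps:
d = -11/7 (d = -2 + (⅐)*3 = -2 + 3/7 = -11/7 ≈ -1.5714)
N = -574 (N = 24 - 598 = -574)
((d + 17)² - 2621) + N = ((-11/7 + 17)² - 2621) - 574 = ((108/7)² - 2621) - 574 = (11664/49 - 2621) - 574 = -116765/49 - 574 = -144891/49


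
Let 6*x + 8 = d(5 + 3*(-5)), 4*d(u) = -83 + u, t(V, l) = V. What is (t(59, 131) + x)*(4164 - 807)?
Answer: 1444629/8 ≈ 1.8058e+5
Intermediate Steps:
d(u) = -83/4 + u/4 (d(u) = (-83 + u)/4 = -83/4 + u/4)
x = -125/24 (x = -4/3 + (-83/4 + (5 + 3*(-5))/4)/6 = -4/3 + (-83/4 + (5 - 15)/4)/6 = -4/3 + (-83/4 + (¼)*(-10))/6 = -4/3 + (-83/4 - 5/2)/6 = -4/3 + (⅙)*(-93/4) = -4/3 - 31/8 = -125/24 ≈ -5.2083)
(t(59, 131) + x)*(4164 - 807) = (59 - 125/24)*(4164 - 807) = (1291/24)*3357 = 1444629/8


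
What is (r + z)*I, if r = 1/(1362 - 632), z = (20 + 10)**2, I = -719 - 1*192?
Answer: -598527911/730 ≈ -8.1990e+5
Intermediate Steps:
I = -911 (I = -719 - 192 = -911)
z = 900 (z = 30**2 = 900)
r = 1/730 ≈ 0.0013699
(r + z)*I = (1/730 + 900)*(-911) = (657001/730)*(-911) = -598527911/730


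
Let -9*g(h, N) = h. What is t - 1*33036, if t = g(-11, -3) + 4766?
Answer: -254419/9 ≈ -28269.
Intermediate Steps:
g(h, N) = -h/9
t = 42905/9 (t = -1/9*(-11) + 4766 = 11/9 + 4766 = 42905/9 ≈ 4767.2)
t - 1*33036 = 42905/9 - 1*33036 = 42905/9 - 33036 = -254419/9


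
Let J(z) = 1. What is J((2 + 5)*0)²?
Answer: 1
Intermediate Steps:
J((2 + 5)*0)² = 1² = 1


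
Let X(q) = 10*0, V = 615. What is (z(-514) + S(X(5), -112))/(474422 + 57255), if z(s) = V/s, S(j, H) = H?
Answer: -58183/273281978 ≈ -0.00021290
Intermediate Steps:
X(q) = 0
z(s) = 615/s
(z(-514) + S(X(5), -112))/(474422 + 57255) = (615/(-514) - 112)/(474422 + 57255) = (615*(-1/514) - 112)/531677 = (-615/514 - 112)*(1/531677) = -58183/514*1/531677 = -58183/273281978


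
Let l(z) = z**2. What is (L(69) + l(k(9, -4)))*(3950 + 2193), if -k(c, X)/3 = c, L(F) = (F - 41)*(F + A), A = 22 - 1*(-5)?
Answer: 20990631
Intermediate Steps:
A = 27 (A = 22 + 5 = 27)
L(F) = (-41 + F)*(27 + F) (L(F) = (F - 41)*(F + 27) = (-41 + F)*(27 + F))
k(c, X) = -3*c
(L(69) + l(k(9, -4)))*(3950 + 2193) = ((-1107 + 69**2 - 14*69) + (-3*9)**2)*(3950 + 2193) = ((-1107 + 4761 - 966) + (-27)**2)*6143 = (2688 + 729)*6143 = 3417*6143 = 20990631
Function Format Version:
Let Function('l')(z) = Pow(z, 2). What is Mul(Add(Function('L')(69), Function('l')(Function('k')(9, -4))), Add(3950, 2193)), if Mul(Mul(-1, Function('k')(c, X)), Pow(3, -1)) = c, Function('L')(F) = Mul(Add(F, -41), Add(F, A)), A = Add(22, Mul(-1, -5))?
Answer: 20990631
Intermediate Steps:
A = 27 (A = Add(22, 5) = 27)
Function('L')(F) = Mul(Add(-41, F), Add(27, F)) (Function('L')(F) = Mul(Add(F, -41), Add(F, 27)) = Mul(Add(-41, F), Add(27, F)))
Function('k')(c, X) = Mul(-3, c)
Mul(Add(Function('L')(69), Function('l')(Function('k')(9, -4))), Add(3950, 2193)) = Mul(Add(Add(-1107, Pow(69, 2), Mul(-14, 69)), Pow(Mul(-3, 9), 2)), Add(3950, 2193)) = Mul(Add(Add(-1107, 4761, -966), Pow(-27, 2)), 6143) = Mul(Add(2688, 729), 6143) = Mul(3417, 6143) = 20990631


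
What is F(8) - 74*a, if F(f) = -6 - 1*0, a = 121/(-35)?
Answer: 8744/35 ≈ 249.83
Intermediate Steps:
a = -121/35 (a = 121*(-1/35) = -121/35 ≈ -3.4571)
F(f) = -6 (F(f) = -6 + 0 = -6)
F(8) - 74*a = -6 - 74*(-121/35) = -6 + 8954/35 = 8744/35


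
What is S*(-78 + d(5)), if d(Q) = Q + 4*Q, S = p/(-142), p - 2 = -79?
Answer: -4081/142 ≈ -28.739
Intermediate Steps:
p = -77 (p = 2 - 79 = -77)
S = 77/142 (S = -77/(-142) = -77*(-1/142) = 77/142 ≈ 0.54225)
d(Q) = 5*Q
S*(-78 + d(5)) = 77*(-78 + 5*5)/142 = 77*(-78 + 25)/142 = (77/142)*(-53) = -4081/142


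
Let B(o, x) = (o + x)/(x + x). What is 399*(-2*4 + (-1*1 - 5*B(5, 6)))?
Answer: -21679/4 ≈ -5419.8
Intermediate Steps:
B(o, x) = (o + x)/(2*x) (B(o, x) = (o + x)/((2*x)) = (o + x)*(1/(2*x)) = (o + x)/(2*x))
399*(-2*4 + (-1*1 - 5*B(5, 6))) = 399*(-2*4 + (-1*1 - 5*(5 + 6)/(2*6))) = 399*(-8 + (-1 - 5*11/(2*6))) = 399*(-8 + (-1 - 5*11/12)) = 399*(-8 + (-1 - 55/12)) = 399*(-8 - 67/12) = 399*(-163/12) = -21679/4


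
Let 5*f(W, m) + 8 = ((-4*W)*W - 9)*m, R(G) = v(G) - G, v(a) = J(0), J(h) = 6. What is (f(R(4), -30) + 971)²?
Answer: 31326409/25 ≈ 1.2531e+6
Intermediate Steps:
v(a) = 6
R(G) = 6 - G
f(W, m) = -8/5 + m*(-9 - 4*W²)/5 (f(W, m) = -8/5 + (((-4*W)*W - 9)*m)/5 = -8/5 + ((-4*W² - 9)*m)/5 = -8/5 + ((-9 - 4*W²)*m)/5 = -8/5 + (m*(-9 - 4*W²))/5 = -8/5 + m*(-9 - 4*W²)/5)
(f(R(4), -30) + 971)² = ((-8/5 - 9/5*(-30) - ⅘*(-30)*(6 - 1*4)²) + 971)² = ((-8/5 + 54 - ⅘*(-30)*(6 - 4)²) + 971)² = ((-8/5 + 54 - ⅘*(-30)*2²) + 971)² = ((-8/5 + 54 - ⅘*(-30)*4) + 971)² = ((-8/5 + 54 + 96) + 971)² = (742/5 + 971)² = (5597/5)² = 31326409/25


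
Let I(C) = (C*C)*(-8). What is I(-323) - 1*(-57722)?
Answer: -776910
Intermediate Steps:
I(C) = -8*C² (I(C) = C²*(-8) = -8*C²)
I(-323) - 1*(-57722) = -8*(-323)² - 1*(-57722) = -8*104329 + 57722 = -834632 + 57722 = -776910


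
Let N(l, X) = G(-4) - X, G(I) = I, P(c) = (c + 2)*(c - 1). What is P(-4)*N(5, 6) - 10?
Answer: -110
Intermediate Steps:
P(c) = (-1 + c)*(2 + c) (P(c) = (2 + c)*(-1 + c) = (-1 + c)*(2 + c))
N(l, X) = -4 - X
P(-4)*N(5, 6) - 10 = (-2 - 4 + (-4)**2)*(-4 - 1*6) - 10 = (-2 - 4 + 16)*(-4 - 6) - 10 = 10*(-10) - 10 = -100 - 10 = -110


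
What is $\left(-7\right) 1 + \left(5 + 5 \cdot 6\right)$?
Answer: $28$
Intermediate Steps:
$\left(-7\right) 1 + \left(5 + 5 \cdot 6\right) = -7 + \left(5 + 30\right) = -7 + 35 = 28$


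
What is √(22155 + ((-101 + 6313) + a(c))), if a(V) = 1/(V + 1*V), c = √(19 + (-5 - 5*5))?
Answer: √(13729628 - 22*I*√11)/22 ≈ 168.43 - 0.00044755*I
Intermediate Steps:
c = I*√11 (c = √(19 + (-5 - 25)) = √(19 - 30) = √(-11) = I*√11 ≈ 3.3166*I)
a(V) = 1/(2*V) (a(V) = 1/(V + V) = 1/(2*V))
√(22155 + ((-101 + 6313) + a(c))) = √(22155 + ((-101 + 6313) + 1/(2*((I*√11))))) = √(22155 + (6212 + (-I*√11/11)/2)) = √(22155 + (6212 - I*√11/22)) = √(28367 - I*√11/22)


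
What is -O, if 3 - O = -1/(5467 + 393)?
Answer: -17581/5860 ≈ -3.0002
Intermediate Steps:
O = 17581/5860 (O = 3 - (-1)/(5467 + 393) = 3 - (-1)/5860 = 3 - 1*(-1/5860) = 3 + 1/5860 = 17581/5860 ≈ 3.0002)
-O = -1*17581/5860 = -17581/5860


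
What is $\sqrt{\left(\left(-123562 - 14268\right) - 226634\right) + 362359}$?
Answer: $i \sqrt{2105} \approx 45.88 i$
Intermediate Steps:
$\sqrt{\left(\left(-123562 - 14268\right) - 226634\right) + 362359} = \sqrt{\left(-137830 - 226634\right) + 362359} = \sqrt{-364464 + 362359} = \sqrt{-2105} = i \sqrt{2105}$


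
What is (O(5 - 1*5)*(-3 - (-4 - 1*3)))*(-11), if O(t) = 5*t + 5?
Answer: -220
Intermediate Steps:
O(t) = 5 + 5*t
(O(5 - 1*5)*(-3 - (-4 - 1*3)))*(-11) = ((5 + 5*(5 - 1*5))*(-3 - (-4 - 1*3)))*(-11) = ((5 + 5*(5 - 5))*(-3 - (-4 - 3)))*(-11) = ((5 + 5*0)*(-3 - (-7)))*(-11) = ((5 + 0)*(-3 - 1*(-7)))*(-11) = (5*(-3 + 7))*(-11) = (5*4)*(-11) = 20*(-11) = -220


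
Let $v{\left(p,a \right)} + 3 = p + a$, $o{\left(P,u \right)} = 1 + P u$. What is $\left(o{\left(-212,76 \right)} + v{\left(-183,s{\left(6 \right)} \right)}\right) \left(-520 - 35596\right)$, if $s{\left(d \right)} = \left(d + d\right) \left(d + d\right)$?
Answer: $583381748$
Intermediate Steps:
$s{\left(d \right)} = 4 d^{2}$ ($s{\left(d \right)} = 2 d 2 d = 4 d^{2}$)
$v{\left(p,a \right)} = -3 + a + p$ ($v{\left(p,a \right)} = -3 + \left(p + a\right) = -3 + \left(a + p\right) = -3 + a + p$)
$\left(o{\left(-212,76 \right)} + v{\left(-183,s{\left(6 \right)} \right)}\right) \left(-520 - 35596\right) = \left(\left(1 - 16112\right) - \left(186 - 144\right)\right) \left(-520 - 35596\right) = \left(\left(1 - 16112\right) - 42\right) \left(-36116\right) = \left(-16111 - 42\right) \left(-36116\right) = \left(-16153\right) \left(-36116\right) = 583381748$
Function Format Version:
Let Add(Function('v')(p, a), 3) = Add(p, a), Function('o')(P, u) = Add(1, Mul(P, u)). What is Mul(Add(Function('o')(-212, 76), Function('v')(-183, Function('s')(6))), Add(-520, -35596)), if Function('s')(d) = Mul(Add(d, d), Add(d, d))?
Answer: 583381748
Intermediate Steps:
Function('s')(d) = Mul(4, Pow(d, 2)) (Function('s')(d) = Mul(Mul(2, d), Mul(2, d)) = Mul(4, Pow(d, 2)))
Function('v')(p, a) = Add(-3, a, p) (Function('v')(p, a) = Add(-3, Add(p, a)) = Add(-3, Add(a, p)) = Add(-3, a, p))
Mul(Add(Function('o')(-212, 76), Function('v')(-183, Function('s')(6))), Add(-520, -35596)) = Mul(Add(Add(1, Mul(-212, 76)), Add(-3, Mul(4, Pow(6, 2)), -183)), Add(-520, -35596)) = Mul(Add(Add(1, -16112), Add(-3, Mul(4, 36), -183)), -36116) = Mul(Add(-16111, Add(-3, 144, -183)), -36116) = Mul(Add(-16111, -42), -36116) = Mul(-16153, -36116) = 583381748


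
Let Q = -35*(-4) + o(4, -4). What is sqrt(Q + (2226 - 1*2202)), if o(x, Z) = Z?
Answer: 4*sqrt(10) ≈ 12.649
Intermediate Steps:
Q = 136 (Q = -35*(-4) - 4 = 140 - 4 = 136)
sqrt(Q + (2226 - 1*2202)) = sqrt(136 + (2226 - 1*2202)) = sqrt(136 + (2226 - 2202)) = sqrt(136 + 24) = sqrt(160) = 4*sqrt(10)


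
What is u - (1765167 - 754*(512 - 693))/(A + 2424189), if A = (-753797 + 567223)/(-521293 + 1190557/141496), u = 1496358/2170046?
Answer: -2630024315021690336448/27715740778456218288247 ≈ -0.094893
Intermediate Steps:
u = 748179/1085023 (u = 1496358*(1/2170046) = 748179/1085023 ≈ 0.68955)
A = 26399474704/73759683771 (A = -186574/(-521293 + 1190557*(1/141496)) = -186574/(-521293 + 1190557/141496) = -186574/(-73759683771/141496) = -186574*(-141496/73759683771) = 26399474704/73759683771 ≈ 0.35791)
u - (1765167 - 754*(512 - 693))/(A + 2424189) = 748179/1085023 - (1765167 - 754*(512 - 693))/(26399474704/73759683771 + 2424189) = 748179/1085023 - (1765167 - 754*(-181))/178807440440611423/73759683771 = 748179/1085023 - (1765167 + 136474)*73759683771/178807440440611423 = 748179/1085023 - 1901641*73759683771/178807440440611423 = 748179/1085023 - 1*20037776972281173/25543920062944489 = 748179/1085023 - 20037776972281173/25543920062944489 = -2630024315021690336448/27715740778456218288247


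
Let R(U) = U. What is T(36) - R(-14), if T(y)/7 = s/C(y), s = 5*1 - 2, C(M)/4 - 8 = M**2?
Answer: 73045/5216 ≈ 14.004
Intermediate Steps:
C(M) = 32 + 4*M**2
s = 3 (s = 5 - 2 = 3)
T(y) = 21/(32 + 4*y**2) (T(y) = 7*(3/(32 + 4*y**2)) = 21/(32 + 4*y**2))
T(36) - R(-14) = 21/(4*(8 + 36**2)) - 1*(-14) = 21/(4*(8 + 1296)) + 14 = (21/4)/1304 + 14 = (21/4)*(1/1304) + 14 = 21/5216 + 14 = 73045/5216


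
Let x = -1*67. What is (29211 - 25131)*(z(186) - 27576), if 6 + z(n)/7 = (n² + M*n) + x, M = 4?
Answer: 894715440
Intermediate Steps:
x = -67
z(n) = -511 + 7*n² + 28*n (z(n) = -42 + 7*((n² + 4*n) - 67) = -42 + 7*(-67 + n² + 4*n) = -42 + (-469 + 7*n² + 28*n) = -511 + 7*n² + 28*n)
(29211 - 25131)*(z(186) - 27576) = (29211 - 25131)*((-511 + 7*186² + 28*186) - 27576) = 4080*((-511 + 7*34596 + 5208) - 27576) = 4080*((-511 + 242172 + 5208) - 27576) = 4080*(246869 - 27576) = 4080*219293 = 894715440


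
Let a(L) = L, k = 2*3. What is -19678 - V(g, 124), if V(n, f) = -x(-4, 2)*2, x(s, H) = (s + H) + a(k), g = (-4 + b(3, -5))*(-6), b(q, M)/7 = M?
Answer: -19670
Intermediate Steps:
k = 6
b(q, M) = 7*M
g = 234 (g = (-4 + 7*(-5))*(-6) = (-4 - 35)*(-6) = -39*(-6) = 234)
x(s, H) = 6 + H + s (x(s, H) = (s + H) + 6 = (H + s) + 6 = 6 + H + s)
V(n, f) = -8 (V(n, f) = -(6 + 2 - 4)*2 = -1*4*2 = -4*2 = -8)
-19678 - V(g, 124) = -19678 - 1*(-8) = -19678 + 8 = -19670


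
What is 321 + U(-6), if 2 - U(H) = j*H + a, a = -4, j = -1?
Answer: 321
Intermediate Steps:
U(H) = 6 + H (U(H) = 2 - (-H - 4) = 2 - (-4 - H) = 2 + (4 + H) = 6 + H)
321 + U(-6) = 321 + (6 - 6) = 321 + 0 = 321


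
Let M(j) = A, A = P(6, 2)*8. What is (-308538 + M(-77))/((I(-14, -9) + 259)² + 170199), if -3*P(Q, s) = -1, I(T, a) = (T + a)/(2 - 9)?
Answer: -45354694/35131941 ≈ -1.2910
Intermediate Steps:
I(T, a) = -T/7 - a/7 (I(T, a) = (T + a)/(-7) = (T + a)*(-⅐) = -T/7 - a/7)
P(Q, s) = ⅓ (P(Q, s) = -⅓*(-1) = ⅓)
A = 8/3 (A = (⅓)*8 = 8/3 ≈ 2.6667)
M(j) = 8/3
(-308538 + M(-77))/((I(-14, -9) + 259)² + 170199) = (-308538 + 8/3)/(((-⅐*(-14) - ⅐*(-9)) + 259)² + 170199) = -925606/(3*(((2 + 9/7) + 259)² + 170199)) = -925606/(3*((23/7 + 259)² + 170199)) = -925606/(3*((1836/7)² + 170199)) = -925606/(3*(3370896/49 + 170199)) = -925606/(3*11710647/49) = -925606/3*49/11710647 = -45354694/35131941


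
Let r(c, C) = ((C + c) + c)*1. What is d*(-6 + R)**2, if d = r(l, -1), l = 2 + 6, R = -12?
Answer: 4860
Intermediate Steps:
l = 8
r(c, C) = C + 2*c (r(c, C) = (C + 2*c)*1 = C + 2*c)
d = 15 (d = -1 + 2*8 = -1 + 16 = 15)
d*(-6 + R)**2 = 15*(-6 - 12)**2 = 15*(-18)**2 = 15*324 = 4860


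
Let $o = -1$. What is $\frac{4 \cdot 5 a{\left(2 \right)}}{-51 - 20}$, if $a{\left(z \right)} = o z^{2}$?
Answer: $\frac{80}{71} \approx 1.1268$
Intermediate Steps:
$a{\left(z \right)} = - z^{2}$
$\frac{4 \cdot 5 a{\left(2 \right)}}{-51 - 20} = \frac{4 \cdot 5 \left(- 2^{2}\right)}{-51 - 20} = \frac{20 \left(\left(-1\right) 4\right)}{-71} = - \frac{20 \left(-4\right)}{71} = \left(- \frac{1}{71}\right) \left(-80\right) = \frac{80}{71}$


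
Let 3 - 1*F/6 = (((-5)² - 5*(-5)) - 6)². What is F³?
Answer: -1560088779192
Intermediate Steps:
F = -11598 (F = 18 - 6*(((-5)² - 5*(-5)) - 6)² = 18 - 6*((25 + 25) - 6)² = 18 - 6*(50 - 6)² = 18 - 6*44² = 18 - 6*1936 = 18 - 11616 = -11598)
F³ = (-11598)³ = -1560088779192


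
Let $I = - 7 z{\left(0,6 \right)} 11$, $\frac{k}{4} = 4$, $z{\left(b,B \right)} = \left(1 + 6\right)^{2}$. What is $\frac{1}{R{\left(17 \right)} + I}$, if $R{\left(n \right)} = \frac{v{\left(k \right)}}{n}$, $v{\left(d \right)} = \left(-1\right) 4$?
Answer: $- \frac{17}{64145} \approx -0.00026502$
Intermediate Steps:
$z{\left(b,B \right)} = 49$ ($z{\left(b,B \right)} = 7^{2} = 49$)
$k = 16$ ($k = 4 \cdot 4 = 16$)
$v{\left(d \right)} = -4$
$I = -3773$ ($I = \left(-7\right) 49 \cdot 11 = \left(-343\right) 11 = -3773$)
$R{\left(n \right)} = - \frac{4}{n}$
$\frac{1}{R{\left(17 \right)} + I} = \frac{1}{- \frac{4}{17} - 3773} = \frac{1}{- \frac{64145}{17}} = - \frac{17}{64145}$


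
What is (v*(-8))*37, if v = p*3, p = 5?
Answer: -4440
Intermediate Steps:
v = 15 (v = 5*3 = 15)
(v*(-8))*37 = (15*(-8))*37 = -120*37 = -4440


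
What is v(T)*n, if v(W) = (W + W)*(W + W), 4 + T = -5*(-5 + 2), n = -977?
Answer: -472868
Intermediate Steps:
T = 11 (T = -4 - 5*(-5 + 2) = -4 - 5*(-3) = -4 + 15 = 11)
v(W) = 4*W² (v(W) = (2*W)*(2*W) = 4*W²)
v(T)*n = (4*11²)*(-977) = (4*121)*(-977) = 484*(-977) = -472868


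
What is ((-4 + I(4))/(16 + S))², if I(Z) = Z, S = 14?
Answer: 0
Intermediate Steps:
((-4 + I(4))/(16 + S))² = ((-4 + 4)/(16 + 14))² = (0/30)² = (0*(1/30))² = 0² = 0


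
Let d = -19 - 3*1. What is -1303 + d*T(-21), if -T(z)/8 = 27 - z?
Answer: 7145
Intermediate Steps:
T(z) = -216 + 8*z (T(z) = -8*(27 - z) = -216 + 8*z)
d = -22 (d = -19 - 3 = -22)
-1303 + d*T(-21) = -1303 - 22*(-216 + 8*(-21)) = -1303 - 22*(-216 - 168) = -1303 - 22*(-384) = -1303 + 8448 = 7145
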